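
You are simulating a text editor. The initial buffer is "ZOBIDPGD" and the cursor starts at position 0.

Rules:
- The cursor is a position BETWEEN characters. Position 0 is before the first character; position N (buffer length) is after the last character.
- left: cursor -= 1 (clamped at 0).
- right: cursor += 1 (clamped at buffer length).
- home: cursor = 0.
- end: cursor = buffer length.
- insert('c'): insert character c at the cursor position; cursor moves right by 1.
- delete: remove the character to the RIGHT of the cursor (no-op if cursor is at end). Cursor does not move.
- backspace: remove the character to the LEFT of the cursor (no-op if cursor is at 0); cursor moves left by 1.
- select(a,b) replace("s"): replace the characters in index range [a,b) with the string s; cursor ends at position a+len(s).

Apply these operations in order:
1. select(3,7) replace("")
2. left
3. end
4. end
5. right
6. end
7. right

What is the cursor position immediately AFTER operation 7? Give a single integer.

After op 1 (select(3,7) replace("")): buf='ZOBD' cursor=3
After op 2 (left): buf='ZOBD' cursor=2
After op 3 (end): buf='ZOBD' cursor=4
After op 4 (end): buf='ZOBD' cursor=4
After op 5 (right): buf='ZOBD' cursor=4
After op 6 (end): buf='ZOBD' cursor=4
After op 7 (right): buf='ZOBD' cursor=4

Answer: 4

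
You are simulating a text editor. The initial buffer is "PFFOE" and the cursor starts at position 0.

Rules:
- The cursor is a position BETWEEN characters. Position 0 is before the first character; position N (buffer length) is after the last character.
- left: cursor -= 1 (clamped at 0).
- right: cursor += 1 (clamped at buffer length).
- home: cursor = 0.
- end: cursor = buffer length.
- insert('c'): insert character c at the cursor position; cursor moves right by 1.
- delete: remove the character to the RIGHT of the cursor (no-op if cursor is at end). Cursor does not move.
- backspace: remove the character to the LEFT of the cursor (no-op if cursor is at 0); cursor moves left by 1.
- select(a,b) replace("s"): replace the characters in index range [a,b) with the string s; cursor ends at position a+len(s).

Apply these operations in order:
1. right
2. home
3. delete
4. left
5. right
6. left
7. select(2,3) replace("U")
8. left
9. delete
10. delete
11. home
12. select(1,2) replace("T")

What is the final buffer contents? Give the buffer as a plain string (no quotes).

Answer: FT

Derivation:
After op 1 (right): buf='PFFOE' cursor=1
After op 2 (home): buf='PFFOE' cursor=0
After op 3 (delete): buf='FFOE' cursor=0
After op 4 (left): buf='FFOE' cursor=0
After op 5 (right): buf='FFOE' cursor=1
After op 6 (left): buf='FFOE' cursor=0
After op 7 (select(2,3) replace("U")): buf='FFUE' cursor=3
After op 8 (left): buf='FFUE' cursor=2
After op 9 (delete): buf='FFE' cursor=2
After op 10 (delete): buf='FF' cursor=2
After op 11 (home): buf='FF' cursor=0
After op 12 (select(1,2) replace("T")): buf='FT' cursor=2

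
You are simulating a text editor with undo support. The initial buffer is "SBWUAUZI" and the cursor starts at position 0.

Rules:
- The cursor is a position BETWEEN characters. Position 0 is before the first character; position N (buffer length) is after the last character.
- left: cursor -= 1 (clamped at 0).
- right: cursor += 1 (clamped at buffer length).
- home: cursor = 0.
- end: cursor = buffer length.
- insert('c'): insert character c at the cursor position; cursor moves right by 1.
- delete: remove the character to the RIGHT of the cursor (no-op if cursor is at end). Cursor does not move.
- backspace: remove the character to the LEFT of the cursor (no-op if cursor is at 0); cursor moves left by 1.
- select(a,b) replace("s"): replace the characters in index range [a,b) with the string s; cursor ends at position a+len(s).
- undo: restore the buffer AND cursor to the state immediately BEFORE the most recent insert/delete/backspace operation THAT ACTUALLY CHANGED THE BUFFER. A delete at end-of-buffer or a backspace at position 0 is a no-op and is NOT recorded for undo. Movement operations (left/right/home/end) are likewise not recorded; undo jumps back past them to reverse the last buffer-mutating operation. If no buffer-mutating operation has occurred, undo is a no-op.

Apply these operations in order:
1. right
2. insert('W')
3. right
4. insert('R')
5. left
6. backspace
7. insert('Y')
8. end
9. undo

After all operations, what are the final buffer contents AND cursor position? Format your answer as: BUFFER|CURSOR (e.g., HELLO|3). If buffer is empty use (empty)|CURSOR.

After op 1 (right): buf='SBWUAUZI' cursor=1
After op 2 (insert('W')): buf='SWBWUAUZI' cursor=2
After op 3 (right): buf='SWBWUAUZI' cursor=3
After op 4 (insert('R')): buf='SWBRWUAUZI' cursor=4
After op 5 (left): buf='SWBRWUAUZI' cursor=3
After op 6 (backspace): buf='SWRWUAUZI' cursor=2
After op 7 (insert('Y')): buf='SWYRWUAUZI' cursor=3
After op 8 (end): buf='SWYRWUAUZI' cursor=10
After op 9 (undo): buf='SWRWUAUZI' cursor=2

Answer: SWRWUAUZI|2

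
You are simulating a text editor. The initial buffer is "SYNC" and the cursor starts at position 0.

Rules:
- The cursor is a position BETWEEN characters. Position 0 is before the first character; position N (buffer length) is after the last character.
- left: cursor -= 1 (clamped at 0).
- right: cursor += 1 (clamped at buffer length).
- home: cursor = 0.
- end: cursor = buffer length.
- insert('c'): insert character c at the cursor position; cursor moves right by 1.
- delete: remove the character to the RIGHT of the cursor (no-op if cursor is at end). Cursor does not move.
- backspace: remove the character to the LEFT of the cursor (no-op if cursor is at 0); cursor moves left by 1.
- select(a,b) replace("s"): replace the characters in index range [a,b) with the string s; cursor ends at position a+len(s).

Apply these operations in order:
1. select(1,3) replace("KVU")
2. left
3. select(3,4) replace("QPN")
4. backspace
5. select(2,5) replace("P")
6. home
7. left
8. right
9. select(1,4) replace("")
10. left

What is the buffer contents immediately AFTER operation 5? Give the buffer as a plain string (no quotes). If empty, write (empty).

Answer: SKPC

Derivation:
After op 1 (select(1,3) replace("KVU")): buf='SKVUC' cursor=4
After op 2 (left): buf='SKVUC' cursor=3
After op 3 (select(3,4) replace("QPN")): buf='SKVQPNC' cursor=6
After op 4 (backspace): buf='SKVQPC' cursor=5
After op 5 (select(2,5) replace("P")): buf='SKPC' cursor=3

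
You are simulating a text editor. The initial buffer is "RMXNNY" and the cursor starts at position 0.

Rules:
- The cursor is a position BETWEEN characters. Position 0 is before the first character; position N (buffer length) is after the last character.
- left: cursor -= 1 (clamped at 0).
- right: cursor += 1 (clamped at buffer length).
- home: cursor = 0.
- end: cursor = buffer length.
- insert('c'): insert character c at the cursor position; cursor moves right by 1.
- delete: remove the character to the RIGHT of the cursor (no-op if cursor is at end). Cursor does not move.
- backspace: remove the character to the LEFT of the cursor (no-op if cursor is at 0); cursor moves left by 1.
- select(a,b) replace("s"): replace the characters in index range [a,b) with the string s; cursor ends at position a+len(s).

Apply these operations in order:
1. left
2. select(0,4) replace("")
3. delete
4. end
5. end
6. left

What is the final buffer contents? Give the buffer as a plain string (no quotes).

After op 1 (left): buf='RMXNNY' cursor=0
After op 2 (select(0,4) replace("")): buf='NY' cursor=0
After op 3 (delete): buf='Y' cursor=0
After op 4 (end): buf='Y' cursor=1
After op 5 (end): buf='Y' cursor=1
After op 6 (left): buf='Y' cursor=0

Answer: Y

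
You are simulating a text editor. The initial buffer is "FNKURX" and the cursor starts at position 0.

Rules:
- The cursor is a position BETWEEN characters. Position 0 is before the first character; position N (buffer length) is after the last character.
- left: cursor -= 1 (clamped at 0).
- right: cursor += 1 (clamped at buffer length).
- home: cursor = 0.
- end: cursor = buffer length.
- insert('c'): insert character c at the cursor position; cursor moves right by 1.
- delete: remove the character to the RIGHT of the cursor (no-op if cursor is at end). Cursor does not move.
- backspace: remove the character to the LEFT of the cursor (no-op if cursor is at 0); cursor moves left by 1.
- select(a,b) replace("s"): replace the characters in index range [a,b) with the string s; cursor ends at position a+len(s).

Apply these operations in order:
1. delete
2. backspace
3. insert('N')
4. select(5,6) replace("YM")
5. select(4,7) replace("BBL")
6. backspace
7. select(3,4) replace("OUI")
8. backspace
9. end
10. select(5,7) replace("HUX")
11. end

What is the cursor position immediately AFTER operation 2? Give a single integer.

After op 1 (delete): buf='NKURX' cursor=0
After op 2 (backspace): buf='NKURX' cursor=0

Answer: 0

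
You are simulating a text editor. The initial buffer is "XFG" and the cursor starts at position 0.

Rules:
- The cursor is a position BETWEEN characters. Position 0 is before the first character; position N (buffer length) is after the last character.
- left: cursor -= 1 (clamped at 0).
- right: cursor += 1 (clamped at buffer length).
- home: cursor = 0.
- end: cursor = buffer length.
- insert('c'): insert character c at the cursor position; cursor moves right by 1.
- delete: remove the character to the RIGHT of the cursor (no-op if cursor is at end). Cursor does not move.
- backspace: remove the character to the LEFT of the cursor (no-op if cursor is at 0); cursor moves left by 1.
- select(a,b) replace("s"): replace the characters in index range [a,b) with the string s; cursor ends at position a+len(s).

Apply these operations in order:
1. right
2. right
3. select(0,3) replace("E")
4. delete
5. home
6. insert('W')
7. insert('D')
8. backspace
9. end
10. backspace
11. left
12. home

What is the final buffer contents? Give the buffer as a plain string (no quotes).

Answer: W

Derivation:
After op 1 (right): buf='XFG' cursor=1
After op 2 (right): buf='XFG' cursor=2
After op 3 (select(0,3) replace("E")): buf='E' cursor=1
After op 4 (delete): buf='E' cursor=1
After op 5 (home): buf='E' cursor=0
After op 6 (insert('W')): buf='WE' cursor=1
After op 7 (insert('D')): buf='WDE' cursor=2
After op 8 (backspace): buf='WE' cursor=1
After op 9 (end): buf='WE' cursor=2
After op 10 (backspace): buf='W' cursor=1
After op 11 (left): buf='W' cursor=0
After op 12 (home): buf='W' cursor=0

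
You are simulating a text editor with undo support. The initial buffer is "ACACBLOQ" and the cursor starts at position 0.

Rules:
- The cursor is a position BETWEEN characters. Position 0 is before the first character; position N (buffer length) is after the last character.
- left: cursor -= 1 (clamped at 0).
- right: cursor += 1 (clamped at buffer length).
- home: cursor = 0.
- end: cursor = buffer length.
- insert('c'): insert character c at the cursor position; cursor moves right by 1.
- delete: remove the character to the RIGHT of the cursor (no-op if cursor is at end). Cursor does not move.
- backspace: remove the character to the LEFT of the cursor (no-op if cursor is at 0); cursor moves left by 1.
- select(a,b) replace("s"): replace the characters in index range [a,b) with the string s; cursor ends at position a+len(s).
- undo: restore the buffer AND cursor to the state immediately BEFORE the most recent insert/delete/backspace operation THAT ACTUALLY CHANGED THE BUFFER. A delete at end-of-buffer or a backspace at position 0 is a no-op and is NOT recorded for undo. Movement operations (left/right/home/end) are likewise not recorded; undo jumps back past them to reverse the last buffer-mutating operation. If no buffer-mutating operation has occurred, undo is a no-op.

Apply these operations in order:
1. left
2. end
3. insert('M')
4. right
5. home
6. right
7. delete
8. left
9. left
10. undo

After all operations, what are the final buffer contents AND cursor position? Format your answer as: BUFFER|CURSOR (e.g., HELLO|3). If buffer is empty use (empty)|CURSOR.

After op 1 (left): buf='ACACBLOQ' cursor=0
After op 2 (end): buf='ACACBLOQ' cursor=8
After op 3 (insert('M')): buf='ACACBLOQM' cursor=9
After op 4 (right): buf='ACACBLOQM' cursor=9
After op 5 (home): buf='ACACBLOQM' cursor=0
After op 6 (right): buf='ACACBLOQM' cursor=1
After op 7 (delete): buf='AACBLOQM' cursor=1
After op 8 (left): buf='AACBLOQM' cursor=0
After op 9 (left): buf='AACBLOQM' cursor=0
After op 10 (undo): buf='ACACBLOQM' cursor=1

Answer: ACACBLOQM|1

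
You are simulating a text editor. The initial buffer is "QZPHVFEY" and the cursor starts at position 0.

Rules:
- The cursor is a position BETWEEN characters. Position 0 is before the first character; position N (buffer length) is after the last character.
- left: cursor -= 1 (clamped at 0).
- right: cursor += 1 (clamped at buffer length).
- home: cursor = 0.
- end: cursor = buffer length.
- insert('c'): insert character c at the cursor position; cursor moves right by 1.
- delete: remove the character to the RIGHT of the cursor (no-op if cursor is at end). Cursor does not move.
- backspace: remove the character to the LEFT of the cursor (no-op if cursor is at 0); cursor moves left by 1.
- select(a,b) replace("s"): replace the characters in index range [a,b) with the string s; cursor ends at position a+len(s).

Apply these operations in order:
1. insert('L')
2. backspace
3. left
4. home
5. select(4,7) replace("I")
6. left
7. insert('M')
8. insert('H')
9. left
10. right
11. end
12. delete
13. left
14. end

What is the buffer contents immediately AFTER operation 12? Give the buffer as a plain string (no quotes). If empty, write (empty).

Answer: QZPHMHIY

Derivation:
After op 1 (insert('L')): buf='LQZPHVFEY' cursor=1
After op 2 (backspace): buf='QZPHVFEY' cursor=0
After op 3 (left): buf='QZPHVFEY' cursor=0
After op 4 (home): buf='QZPHVFEY' cursor=0
After op 5 (select(4,7) replace("I")): buf='QZPHIY' cursor=5
After op 6 (left): buf='QZPHIY' cursor=4
After op 7 (insert('M')): buf='QZPHMIY' cursor=5
After op 8 (insert('H')): buf='QZPHMHIY' cursor=6
After op 9 (left): buf='QZPHMHIY' cursor=5
After op 10 (right): buf='QZPHMHIY' cursor=6
After op 11 (end): buf='QZPHMHIY' cursor=8
After op 12 (delete): buf='QZPHMHIY' cursor=8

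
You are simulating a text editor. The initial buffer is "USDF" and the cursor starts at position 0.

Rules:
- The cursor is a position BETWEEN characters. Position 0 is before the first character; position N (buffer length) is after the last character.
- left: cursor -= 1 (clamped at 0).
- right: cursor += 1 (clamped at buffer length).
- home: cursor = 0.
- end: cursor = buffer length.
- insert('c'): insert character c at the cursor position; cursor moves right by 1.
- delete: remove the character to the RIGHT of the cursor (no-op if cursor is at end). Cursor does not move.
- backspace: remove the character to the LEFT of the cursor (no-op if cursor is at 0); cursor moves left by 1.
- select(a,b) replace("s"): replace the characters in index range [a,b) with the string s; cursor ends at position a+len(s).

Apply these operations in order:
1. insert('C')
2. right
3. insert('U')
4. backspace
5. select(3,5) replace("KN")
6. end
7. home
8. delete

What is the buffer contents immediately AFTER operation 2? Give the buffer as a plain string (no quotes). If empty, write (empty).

Answer: CUSDF

Derivation:
After op 1 (insert('C')): buf='CUSDF' cursor=1
After op 2 (right): buf='CUSDF' cursor=2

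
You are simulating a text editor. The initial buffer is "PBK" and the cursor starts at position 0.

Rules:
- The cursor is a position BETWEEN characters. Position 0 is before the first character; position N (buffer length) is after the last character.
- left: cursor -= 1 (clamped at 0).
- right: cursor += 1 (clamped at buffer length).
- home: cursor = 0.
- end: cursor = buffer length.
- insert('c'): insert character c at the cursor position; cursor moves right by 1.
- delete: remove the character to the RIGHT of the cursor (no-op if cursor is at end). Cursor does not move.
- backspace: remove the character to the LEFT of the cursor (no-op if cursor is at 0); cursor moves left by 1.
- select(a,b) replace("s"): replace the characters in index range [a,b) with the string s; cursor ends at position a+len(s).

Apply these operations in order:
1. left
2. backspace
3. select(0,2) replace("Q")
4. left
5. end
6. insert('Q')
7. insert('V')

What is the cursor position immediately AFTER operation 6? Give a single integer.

Answer: 3

Derivation:
After op 1 (left): buf='PBK' cursor=0
After op 2 (backspace): buf='PBK' cursor=0
After op 3 (select(0,2) replace("Q")): buf='QK' cursor=1
After op 4 (left): buf='QK' cursor=0
After op 5 (end): buf='QK' cursor=2
After op 6 (insert('Q')): buf='QKQ' cursor=3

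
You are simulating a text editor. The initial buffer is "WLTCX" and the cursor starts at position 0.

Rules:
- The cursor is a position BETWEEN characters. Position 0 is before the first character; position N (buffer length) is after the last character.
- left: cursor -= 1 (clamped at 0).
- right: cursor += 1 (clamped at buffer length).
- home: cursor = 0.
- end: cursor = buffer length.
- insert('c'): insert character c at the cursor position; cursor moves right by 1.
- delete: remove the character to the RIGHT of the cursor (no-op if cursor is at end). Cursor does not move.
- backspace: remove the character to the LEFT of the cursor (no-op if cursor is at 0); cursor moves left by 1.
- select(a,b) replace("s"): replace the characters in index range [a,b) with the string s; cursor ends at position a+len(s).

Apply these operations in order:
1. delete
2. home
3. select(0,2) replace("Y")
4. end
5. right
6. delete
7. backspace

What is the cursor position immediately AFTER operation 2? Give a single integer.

Answer: 0

Derivation:
After op 1 (delete): buf='LTCX' cursor=0
After op 2 (home): buf='LTCX' cursor=0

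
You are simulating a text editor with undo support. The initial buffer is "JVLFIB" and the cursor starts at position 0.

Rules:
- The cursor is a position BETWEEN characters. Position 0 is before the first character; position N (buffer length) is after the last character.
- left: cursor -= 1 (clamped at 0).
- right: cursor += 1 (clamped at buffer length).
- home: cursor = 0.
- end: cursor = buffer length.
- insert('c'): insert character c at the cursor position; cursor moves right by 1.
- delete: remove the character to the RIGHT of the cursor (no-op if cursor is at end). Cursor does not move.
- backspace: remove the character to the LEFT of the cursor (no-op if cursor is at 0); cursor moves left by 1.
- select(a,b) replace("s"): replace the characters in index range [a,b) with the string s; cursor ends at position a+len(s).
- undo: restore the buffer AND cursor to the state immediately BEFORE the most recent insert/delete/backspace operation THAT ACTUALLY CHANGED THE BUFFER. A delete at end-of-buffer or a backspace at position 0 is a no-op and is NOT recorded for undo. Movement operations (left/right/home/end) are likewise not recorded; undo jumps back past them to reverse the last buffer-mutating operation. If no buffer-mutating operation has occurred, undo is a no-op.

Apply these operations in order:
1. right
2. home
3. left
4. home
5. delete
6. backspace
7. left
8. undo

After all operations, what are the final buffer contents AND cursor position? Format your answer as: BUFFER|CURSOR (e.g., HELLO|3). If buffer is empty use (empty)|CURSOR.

After op 1 (right): buf='JVLFIB' cursor=1
After op 2 (home): buf='JVLFIB' cursor=0
After op 3 (left): buf='JVLFIB' cursor=0
After op 4 (home): buf='JVLFIB' cursor=0
After op 5 (delete): buf='VLFIB' cursor=0
After op 6 (backspace): buf='VLFIB' cursor=0
After op 7 (left): buf='VLFIB' cursor=0
After op 8 (undo): buf='JVLFIB' cursor=0

Answer: JVLFIB|0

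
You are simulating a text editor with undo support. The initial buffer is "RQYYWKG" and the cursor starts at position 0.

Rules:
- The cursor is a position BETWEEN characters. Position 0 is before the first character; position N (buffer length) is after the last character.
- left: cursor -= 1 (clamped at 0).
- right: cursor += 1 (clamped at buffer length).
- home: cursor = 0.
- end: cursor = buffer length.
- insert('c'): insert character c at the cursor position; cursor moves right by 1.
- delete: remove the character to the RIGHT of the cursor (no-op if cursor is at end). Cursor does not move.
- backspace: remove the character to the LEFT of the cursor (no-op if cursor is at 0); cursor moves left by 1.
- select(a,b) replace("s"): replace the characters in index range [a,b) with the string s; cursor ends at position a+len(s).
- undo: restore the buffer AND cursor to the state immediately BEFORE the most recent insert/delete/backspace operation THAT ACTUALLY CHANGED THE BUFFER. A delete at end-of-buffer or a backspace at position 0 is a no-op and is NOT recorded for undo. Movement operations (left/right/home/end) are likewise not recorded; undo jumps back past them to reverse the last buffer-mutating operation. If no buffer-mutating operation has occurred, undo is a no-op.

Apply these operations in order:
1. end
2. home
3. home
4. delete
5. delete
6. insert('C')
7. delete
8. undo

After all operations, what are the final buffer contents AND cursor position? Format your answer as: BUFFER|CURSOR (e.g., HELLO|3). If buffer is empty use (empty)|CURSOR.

Answer: CYYWKG|1

Derivation:
After op 1 (end): buf='RQYYWKG' cursor=7
After op 2 (home): buf='RQYYWKG' cursor=0
After op 3 (home): buf='RQYYWKG' cursor=0
After op 4 (delete): buf='QYYWKG' cursor=0
After op 5 (delete): buf='YYWKG' cursor=0
After op 6 (insert('C')): buf='CYYWKG' cursor=1
After op 7 (delete): buf='CYWKG' cursor=1
After op 8 (undo): buf='CYYWKG' cursor=1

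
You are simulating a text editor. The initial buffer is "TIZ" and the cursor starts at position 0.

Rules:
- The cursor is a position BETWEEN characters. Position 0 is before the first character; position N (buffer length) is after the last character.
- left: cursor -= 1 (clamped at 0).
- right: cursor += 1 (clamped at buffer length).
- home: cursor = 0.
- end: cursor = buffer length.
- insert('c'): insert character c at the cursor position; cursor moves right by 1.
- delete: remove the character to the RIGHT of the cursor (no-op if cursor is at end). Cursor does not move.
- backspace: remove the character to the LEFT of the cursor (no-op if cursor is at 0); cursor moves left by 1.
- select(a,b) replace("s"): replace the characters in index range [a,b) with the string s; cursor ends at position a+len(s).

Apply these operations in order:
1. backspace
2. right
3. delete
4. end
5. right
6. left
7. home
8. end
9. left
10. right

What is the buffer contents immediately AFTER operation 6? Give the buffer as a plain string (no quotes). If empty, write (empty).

Answer: TZ

Derivation:
After op 1 (backspace): buf='TIZ' cursor=0
After op 2 (right): buf='TIZ' cursor=1
After op 3 (delete): buf='TZ' cursor=1
After op 4 (end): buf='TZ' cursor=2
After op 5 (right): buf='TZ' cursor=2
After op 6 (left): buf='TZ' cursor=1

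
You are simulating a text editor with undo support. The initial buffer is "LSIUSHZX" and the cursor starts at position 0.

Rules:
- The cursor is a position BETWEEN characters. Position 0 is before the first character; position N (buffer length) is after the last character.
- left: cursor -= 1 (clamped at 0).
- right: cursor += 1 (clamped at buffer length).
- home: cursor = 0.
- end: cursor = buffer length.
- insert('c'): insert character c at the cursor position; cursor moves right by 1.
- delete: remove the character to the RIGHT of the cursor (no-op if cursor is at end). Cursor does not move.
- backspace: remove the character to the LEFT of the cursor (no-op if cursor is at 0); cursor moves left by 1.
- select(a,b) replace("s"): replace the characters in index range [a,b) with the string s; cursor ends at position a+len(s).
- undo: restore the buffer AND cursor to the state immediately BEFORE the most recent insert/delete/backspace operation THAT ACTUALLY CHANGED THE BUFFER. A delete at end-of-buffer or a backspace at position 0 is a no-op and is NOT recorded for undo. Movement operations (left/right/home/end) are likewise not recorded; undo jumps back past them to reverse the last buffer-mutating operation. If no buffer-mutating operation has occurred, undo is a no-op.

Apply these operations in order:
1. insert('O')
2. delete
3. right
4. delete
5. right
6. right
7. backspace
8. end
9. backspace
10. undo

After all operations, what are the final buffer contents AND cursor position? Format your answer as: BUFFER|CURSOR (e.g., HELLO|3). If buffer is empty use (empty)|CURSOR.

Answer: OSUHZX|6

Derivation:
After op 1 (insert('O')): buf='OLSIUSHZX' cursor=1
After op 2 (delete): buf='OSIUSHZX' cursor=1
After op 3 (right): buf='OSIUSHZX' cursor=2
After op 4 (delete): buf='OSUSHZX' cursor=2
After op 5 (right): buf='OSUSHZX' cursor=3
After op 6 (right): buf='OSUSHZX' cursor=4
After op 7 (backspace): buf='OSUHZX' cursor=3
After op 8 (end): buf='OSUHZX' cursor=6
After op 9 (backspace): buf='OSUHZ' cursor=5
After op 10 (undo): buf='OSUHZX' cursor=6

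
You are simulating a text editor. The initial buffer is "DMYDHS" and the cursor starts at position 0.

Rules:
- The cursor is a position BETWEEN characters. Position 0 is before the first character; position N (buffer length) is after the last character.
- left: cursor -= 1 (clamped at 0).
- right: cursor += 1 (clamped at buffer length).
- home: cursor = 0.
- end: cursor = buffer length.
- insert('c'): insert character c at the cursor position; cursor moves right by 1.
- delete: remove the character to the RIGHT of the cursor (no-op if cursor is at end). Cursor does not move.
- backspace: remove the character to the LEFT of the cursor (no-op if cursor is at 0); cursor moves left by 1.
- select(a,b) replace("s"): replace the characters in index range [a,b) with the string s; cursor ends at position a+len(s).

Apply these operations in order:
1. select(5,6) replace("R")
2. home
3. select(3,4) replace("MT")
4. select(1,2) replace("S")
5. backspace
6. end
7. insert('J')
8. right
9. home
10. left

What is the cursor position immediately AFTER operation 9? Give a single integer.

After op 1 (select(5,6) replace("R")): buf='DMYDHR' cursor=6
After op 2 (home): buf='DMYDHR' cursor=0
After op 3 (select(3,4) replace("MT")): buf='DMYMTHR' cursor=5
After op 4 (select(1,2) replace("S")): buf='DSYMTHR' cursor=2
After op 5 (backspace): buf='DYMTHR' cursor=1
After op 6 (end): buf='DYMTHR' cursor=6
After op 7 (insert('J')): buf='DYMTHRJ' cursor=7
After op 8 (right): buf='DYMTHRJ' cursor=7
After op 9 (home): buf='DYMTHRJ' cursor=0

Answer: 0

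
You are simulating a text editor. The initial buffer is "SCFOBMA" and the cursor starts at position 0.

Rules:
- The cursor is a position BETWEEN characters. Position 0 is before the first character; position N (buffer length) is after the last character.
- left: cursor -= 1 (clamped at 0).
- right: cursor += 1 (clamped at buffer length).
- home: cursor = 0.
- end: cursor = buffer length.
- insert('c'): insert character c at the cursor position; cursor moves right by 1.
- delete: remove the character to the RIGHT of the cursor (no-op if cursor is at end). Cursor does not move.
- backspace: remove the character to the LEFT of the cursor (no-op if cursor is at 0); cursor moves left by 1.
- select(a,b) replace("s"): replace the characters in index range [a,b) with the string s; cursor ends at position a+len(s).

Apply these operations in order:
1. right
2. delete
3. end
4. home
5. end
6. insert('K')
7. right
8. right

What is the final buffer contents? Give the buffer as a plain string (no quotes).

Answer: SFOBMAK

Derivation:
After op 1 (right): buf='SCFOBMA' cursor=1
After op 2 (delete): buf='SFOBMA' cursor=1
After op 3 (end): buf='SFOBMA' cursor=6
After op 4 (home): buf='SFOBMA' cursor=0
After op 5 (end): buf='SFOBMA' cursor=6
After op 6 (insert('K')): buf='SFOBMAK' cursor=7
After op 7 (right): buf='SFOBMAK' cursor=7
After op 8 (right): buf='SFOBMAK' cursor=7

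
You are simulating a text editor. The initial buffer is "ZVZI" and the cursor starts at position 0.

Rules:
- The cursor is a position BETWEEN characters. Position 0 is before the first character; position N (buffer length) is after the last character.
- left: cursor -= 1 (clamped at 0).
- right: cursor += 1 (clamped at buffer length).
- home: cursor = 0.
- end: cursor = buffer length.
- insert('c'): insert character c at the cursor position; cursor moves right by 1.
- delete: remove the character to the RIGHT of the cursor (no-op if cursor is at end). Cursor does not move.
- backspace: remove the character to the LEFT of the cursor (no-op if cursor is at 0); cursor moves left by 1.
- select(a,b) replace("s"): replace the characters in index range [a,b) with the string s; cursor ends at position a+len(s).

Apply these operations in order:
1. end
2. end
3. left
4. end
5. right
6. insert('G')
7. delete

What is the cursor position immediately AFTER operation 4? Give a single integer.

After op 1 (end): buf='ZVZI' cursor=4
After op 2 (end): buf='ZVZI' cursor=4
After op 3 (left): buf='ZVZI' cursor=3
After op 4 (end): buf='ZVZI' cursor=4

Answer: 4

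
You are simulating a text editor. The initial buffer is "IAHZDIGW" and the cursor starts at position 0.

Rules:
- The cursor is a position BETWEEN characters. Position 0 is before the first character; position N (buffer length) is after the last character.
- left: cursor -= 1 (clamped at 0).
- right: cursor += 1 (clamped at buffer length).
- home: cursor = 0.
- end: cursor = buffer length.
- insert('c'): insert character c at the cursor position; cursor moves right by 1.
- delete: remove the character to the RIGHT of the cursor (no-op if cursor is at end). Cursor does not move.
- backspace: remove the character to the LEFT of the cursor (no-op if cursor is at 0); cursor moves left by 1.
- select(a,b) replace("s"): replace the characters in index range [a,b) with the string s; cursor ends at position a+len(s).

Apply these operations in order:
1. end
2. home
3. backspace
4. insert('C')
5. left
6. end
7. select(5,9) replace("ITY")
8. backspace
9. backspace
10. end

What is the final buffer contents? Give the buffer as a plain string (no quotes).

Answer: CIAHZI

Derivation:
After op 1 (end): buf='IAHZDIGW' cursor=8
After op 2 (home): buf='IAHZDIGW' cursor=0
After op 3 (backspace): buf='IAHZDIGW' cursor=0
After op 4 (insert('C')): buf='CIAHZDIGW' cursor=1
After op 5 (left): buf='CIAHZDIGW' cursor=0
After op 6 (end): buf='CIAHZDIGW' cursor=9
After op 7 (select(5,9) replace("ITY")): buf='CIAHZITY' cursor=8
After op 8 (backspace): buf='CIAHZIT' cursor=7
After op 9 (backspace): buf='CIAHZI' cursor=6
After op 10 (end): buf='CIAHZI' cursor=6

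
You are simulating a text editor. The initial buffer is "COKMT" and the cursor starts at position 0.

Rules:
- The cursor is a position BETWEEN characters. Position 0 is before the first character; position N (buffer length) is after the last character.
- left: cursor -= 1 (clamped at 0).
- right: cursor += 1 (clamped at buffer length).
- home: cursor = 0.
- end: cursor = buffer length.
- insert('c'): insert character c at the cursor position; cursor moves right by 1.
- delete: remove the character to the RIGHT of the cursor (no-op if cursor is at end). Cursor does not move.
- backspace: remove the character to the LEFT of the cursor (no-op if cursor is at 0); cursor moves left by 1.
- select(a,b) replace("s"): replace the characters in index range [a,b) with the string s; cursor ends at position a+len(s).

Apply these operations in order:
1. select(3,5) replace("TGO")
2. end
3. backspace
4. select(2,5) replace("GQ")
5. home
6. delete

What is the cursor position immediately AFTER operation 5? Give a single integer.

Answer: 0

Derivation:
After op 1 (select(3,5) replace("TGO")): buf='COKTGO' cursor=6
After op 2 (end): buf='COKTGO' cursor=6
After op 3 (backspace): buf='COKTG' cursor=5
After op 4 (select(2,5) replace("GQ")): buf='COGQ' cursor=4
After op 5 (home): buf='COGQ' cursor=0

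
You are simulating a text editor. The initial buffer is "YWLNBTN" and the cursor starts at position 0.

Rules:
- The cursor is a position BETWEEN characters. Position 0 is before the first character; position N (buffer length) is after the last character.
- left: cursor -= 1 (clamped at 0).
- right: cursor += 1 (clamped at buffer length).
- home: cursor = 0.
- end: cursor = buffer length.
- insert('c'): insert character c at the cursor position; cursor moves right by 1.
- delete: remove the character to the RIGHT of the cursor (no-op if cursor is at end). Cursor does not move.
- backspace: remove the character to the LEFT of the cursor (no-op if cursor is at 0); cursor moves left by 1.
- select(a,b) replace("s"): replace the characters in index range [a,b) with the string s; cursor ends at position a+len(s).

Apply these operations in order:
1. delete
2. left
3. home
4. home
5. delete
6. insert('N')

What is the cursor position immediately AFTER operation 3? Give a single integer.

Answer: 0

Derivation:
After op 1 (delete): buf='WLNBTN' cursor=0
After op 2 (left): buf='WLNBTN' cursor=0
After op 3 (home): buf='WLNBTN' cursor=0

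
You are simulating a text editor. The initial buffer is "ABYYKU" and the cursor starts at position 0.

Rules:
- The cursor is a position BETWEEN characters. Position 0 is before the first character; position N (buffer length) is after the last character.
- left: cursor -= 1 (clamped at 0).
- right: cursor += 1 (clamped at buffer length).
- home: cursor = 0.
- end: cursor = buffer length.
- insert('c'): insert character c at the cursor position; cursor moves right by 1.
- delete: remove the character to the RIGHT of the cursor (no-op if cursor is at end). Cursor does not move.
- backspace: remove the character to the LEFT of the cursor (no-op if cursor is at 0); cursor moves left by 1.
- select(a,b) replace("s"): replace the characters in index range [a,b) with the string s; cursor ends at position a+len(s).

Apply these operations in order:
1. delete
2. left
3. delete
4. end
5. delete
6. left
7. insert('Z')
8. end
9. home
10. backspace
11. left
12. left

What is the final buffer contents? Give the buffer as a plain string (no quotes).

After op 1 (delete): buf='BYYKU' cursor=0
After op 2 (left): buf='BYYKU' cursor=0
After op 3 (delete): buf='YYKU' cursor=0
After op 4 (end): buf='YYKU' cursor=4
After op 5 (delete): buf='YYKU' cursor=4
After op 6 (left): buf='YYKU' cursor=3
After op 7 (insert('Z')): buf='YYKZU' cursor=4
After op 8 (end): buf='YYKZU' cursor=5
After op 9 (home): buf='YYKZU' cursor=0
After op 10 (backspace): buf='YYKZU' cursor=0
After op 11 (left): buf='YYKZU' cursor=0
After op 12 (left): buf='YYKZU' cursor=0

Answer: YYKZU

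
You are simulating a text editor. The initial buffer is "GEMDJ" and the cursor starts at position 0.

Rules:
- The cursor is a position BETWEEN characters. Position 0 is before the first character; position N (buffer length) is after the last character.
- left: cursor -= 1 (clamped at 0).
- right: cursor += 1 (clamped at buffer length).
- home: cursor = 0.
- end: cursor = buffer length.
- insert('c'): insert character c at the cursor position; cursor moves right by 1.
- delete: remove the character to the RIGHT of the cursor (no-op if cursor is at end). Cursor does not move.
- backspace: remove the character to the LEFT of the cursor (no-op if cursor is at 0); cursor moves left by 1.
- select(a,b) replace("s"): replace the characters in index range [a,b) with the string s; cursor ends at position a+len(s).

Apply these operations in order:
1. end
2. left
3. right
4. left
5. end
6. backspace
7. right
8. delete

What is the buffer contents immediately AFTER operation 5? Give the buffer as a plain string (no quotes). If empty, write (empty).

Answer: GEMDJ

Derivation:
After op 1 (end): buf='GEMDJ' cursor=5
After op 2 (left): buf='GEMDJ' cursor=4
After op 3 (right): buf='GEMDJ' cursor=5
After op 4 (left): buf='GEMDJ' cursor=4
After op 5 (end): buf='GEMDJ' cursor=5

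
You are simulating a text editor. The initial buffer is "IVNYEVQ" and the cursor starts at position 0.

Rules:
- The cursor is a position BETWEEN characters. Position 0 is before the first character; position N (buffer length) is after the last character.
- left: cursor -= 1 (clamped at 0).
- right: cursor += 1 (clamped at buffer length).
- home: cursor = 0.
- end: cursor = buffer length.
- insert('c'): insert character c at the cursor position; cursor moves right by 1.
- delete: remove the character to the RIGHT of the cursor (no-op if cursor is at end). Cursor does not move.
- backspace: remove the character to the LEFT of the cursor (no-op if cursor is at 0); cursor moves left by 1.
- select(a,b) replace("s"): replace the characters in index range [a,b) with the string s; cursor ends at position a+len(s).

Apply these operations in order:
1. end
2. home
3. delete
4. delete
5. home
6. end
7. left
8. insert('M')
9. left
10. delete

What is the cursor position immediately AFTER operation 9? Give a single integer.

After op 1 (end): buf='IVNYEVQ' cursor=7
After op 2 (home): buf='IVNYEVQ' cursor=0
After op 3 (delete): buf='VNYEVQ' cursor=0
After op 4 (delete): buf='NYEVQ' cursor=0
After op 5 (home): buf='NYEVQ' cursor=0
After op 6 (end): buf='NYEVQ' cursor=5
After op 7 (left): buf='NYEVQ' cursor=4
After op 8 (insert('M')): buf='NYEVMQ' cursor=5
After op 9 (left): buf='NYEVMQ' cursor=4

Answer: 4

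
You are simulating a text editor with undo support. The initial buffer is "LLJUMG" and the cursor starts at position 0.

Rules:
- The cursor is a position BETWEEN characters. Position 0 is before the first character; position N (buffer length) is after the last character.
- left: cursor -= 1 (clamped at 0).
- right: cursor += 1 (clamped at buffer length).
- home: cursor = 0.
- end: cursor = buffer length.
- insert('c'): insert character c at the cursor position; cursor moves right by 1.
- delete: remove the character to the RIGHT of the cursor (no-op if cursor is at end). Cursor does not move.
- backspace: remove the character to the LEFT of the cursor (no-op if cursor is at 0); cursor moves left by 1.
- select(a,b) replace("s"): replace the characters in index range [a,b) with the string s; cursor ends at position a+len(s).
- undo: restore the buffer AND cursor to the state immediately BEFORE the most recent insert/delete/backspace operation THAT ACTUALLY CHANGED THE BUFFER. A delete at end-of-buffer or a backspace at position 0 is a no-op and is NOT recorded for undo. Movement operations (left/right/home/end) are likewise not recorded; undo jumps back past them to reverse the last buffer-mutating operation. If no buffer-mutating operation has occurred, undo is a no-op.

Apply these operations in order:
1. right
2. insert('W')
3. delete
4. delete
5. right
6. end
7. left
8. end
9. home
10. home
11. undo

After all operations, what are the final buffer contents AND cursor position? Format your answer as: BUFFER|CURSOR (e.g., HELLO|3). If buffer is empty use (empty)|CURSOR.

Answer: LWJUMG|2

Derivation:
After op 1 (right): buf='LLJUMG' cursor=1
After op 2 (insert('W')): buf='LWLJUMG' cursor=2
After op 3 (delete): buf='LWJUMG' cursor=2
After op 4 (delete): buf='LWUMG' cursor=2
After op 5 (right): buf='LWUMG' cursor=3
After op 6 (end): buf='LWUMG' cursor=5
After op 7 (left): buf='LWUMG' cursor=4
After op 8 (end): buf='LWUMG' cursor=5
After op 9 (home): buf='LWUMG' cursor=0
After op 10 (home): buf='LWUMG' cursor=0
After op 11 (undo): buf='LWJUMG' cursor=2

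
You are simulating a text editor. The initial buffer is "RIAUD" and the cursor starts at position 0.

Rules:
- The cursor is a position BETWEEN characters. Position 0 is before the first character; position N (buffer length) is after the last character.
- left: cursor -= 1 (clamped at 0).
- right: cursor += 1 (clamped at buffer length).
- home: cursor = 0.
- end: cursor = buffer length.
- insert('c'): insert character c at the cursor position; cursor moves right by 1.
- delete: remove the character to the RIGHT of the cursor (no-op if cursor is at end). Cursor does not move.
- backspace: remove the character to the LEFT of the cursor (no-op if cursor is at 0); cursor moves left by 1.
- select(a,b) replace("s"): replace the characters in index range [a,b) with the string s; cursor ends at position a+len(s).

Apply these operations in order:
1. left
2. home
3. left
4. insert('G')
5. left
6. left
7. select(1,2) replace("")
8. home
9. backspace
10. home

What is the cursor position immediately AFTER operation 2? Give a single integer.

Answer: 0

Derivation:
After op 1 (left): buf='RIAUD' cursor=0
After op 2 (home): buf='RIAUD' cursor=0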